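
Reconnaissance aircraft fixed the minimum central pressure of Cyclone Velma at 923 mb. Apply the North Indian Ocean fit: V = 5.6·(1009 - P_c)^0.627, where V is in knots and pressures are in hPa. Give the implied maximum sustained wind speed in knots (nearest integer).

91 kt

ΔP = 1009 − 923 = 86 mb.
86^0.627 ≈ 16.328.
V ≈ 5.6 × 16.328 ≈ 91.4 kt.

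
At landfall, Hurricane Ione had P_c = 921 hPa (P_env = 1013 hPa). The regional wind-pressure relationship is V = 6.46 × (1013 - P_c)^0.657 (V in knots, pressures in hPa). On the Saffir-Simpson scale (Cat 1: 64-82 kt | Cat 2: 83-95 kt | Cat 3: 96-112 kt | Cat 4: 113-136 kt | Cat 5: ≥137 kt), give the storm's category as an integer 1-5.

4

ΔP = 1013 − 921 = 92 hPa.
V ≈ 6.46 × 92^0.657 = 6.46 × 19.51 ≈ 126 kt.
126 kt falls in the Category 4 band.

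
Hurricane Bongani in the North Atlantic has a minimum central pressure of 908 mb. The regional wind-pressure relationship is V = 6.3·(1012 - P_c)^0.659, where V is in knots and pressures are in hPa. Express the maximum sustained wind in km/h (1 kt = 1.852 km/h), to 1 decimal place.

ΔP = 1012 − 908 = 104 mb.
V ≈ 6.3 × 104^0.659 = 6.3 × 21.342 ≈ 134.451 kt.
134.451 × 1.852 ≈ 249.00 km/h → 249.0 km/h.

249.0 km/h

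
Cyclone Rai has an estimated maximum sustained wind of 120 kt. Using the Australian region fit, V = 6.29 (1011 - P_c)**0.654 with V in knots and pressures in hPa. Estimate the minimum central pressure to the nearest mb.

920 mb

ΔP = (V / 6.29)^(1/0.654) = (120/6.29)^1.529.
120/6.29 = 19.078; 19.078^1.529 ≈ 90.78 mb.
P_c = 1011 − 90.78 = 920.22 ≈ 920 mb.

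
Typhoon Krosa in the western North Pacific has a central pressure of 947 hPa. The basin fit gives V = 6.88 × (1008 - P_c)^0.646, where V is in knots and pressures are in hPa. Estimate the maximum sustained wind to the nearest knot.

ΔP = 1008 − 947 = 61 hPa.
61^0.646 ≈ 14.234.
V ≈ 6.88 × 14.234 ≈ 97.9 kt.

98 kt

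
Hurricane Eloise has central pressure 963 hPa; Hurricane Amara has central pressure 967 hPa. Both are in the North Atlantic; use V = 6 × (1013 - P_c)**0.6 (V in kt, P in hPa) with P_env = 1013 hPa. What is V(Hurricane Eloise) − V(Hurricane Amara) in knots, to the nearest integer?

Hurricane Eloise: ΔP = 50; V ≈ 6 × 50^0.6 ≈ 62.74 kt.
Hurricane Amara: ΔP = 46; V ≈ 6 × 46^0.6 ≈ 59.68 kt.
Difference ≈ 62.74 − 59.68 = 3.06 → 3 kt.

3 kt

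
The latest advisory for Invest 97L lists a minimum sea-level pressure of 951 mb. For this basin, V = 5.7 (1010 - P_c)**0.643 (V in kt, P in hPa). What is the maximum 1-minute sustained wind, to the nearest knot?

ΔP = 1010 − 951 = 59 mb.
59^0.643 ≈ 13.761.
V ≈ 5.7 × 13.761 ≈ 78.4 kt.

78 kt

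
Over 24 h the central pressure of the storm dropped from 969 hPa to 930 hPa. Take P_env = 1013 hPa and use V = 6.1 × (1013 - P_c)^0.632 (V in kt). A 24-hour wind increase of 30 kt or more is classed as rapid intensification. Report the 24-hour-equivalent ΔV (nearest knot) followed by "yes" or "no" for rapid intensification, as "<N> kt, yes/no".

33 kt, yes

V₁: ΔP = 44, V ≈ 6.1 × 44^0.632 ≈ 66.68 kt.
V₂: ΔP = 83, V ≈ 6.1 × 83^0.632 ≈ 99.58 kt.
ΔV over 24 h = 32.90 kt → 24 h equivalent = 32.90 × 24/24 ≈ 32.90 kt.
33 kt ≥ 30 kt ⇒ rapid intensification.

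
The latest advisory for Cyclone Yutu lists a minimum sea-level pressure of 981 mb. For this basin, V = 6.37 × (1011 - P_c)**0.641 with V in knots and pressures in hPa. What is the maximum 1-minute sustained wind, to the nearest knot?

56 kt

ΔP = 1011 − 981 = 30 mb.
30^0.641 ≈ 8.848.
V ≈ 6.37 × 8.848 ≈ 56.4 kt.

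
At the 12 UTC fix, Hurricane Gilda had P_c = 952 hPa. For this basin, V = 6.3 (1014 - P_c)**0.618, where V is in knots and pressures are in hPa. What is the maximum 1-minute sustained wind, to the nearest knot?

81 kt

ΔP = 1014 − 952 = 62 hPa.
62^0.618 ≈ 12.814.
V ≈ 6.3 × 12.814 ≈ 80.7 kt.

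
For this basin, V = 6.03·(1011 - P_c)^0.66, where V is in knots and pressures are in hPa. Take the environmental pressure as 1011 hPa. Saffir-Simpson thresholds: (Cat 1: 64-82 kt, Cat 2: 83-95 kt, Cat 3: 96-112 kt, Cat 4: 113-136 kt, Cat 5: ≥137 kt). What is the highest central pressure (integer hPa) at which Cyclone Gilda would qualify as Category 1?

975 hPa

Category 1 begins at V = 64 kt.
Required ΔP = (64/6.03)^(1/0.66) = 10.614^1.515 ≈ 35.84 hPa.
P_c ≤ 1011 − 35.84 = 975.16, so the highest integer P_c is 975 hPa.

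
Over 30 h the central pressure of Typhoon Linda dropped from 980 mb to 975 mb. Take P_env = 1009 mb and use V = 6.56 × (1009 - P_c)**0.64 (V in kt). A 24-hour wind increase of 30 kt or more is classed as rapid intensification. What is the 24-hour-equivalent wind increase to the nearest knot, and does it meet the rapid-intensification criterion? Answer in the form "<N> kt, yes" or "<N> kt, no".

5 kt, no

V₁: ΔP = 29, V ≈ 6.56 × 29^0.64 ≈ 56.60 kt.
V₂: ΔP = 34, V ≈ 6.56 × 34^0.64 ≈ 62.67 kt.
ΔV over 30 h = 6.07 kt → 24 h equivalent = 6.07 × 24/30 ≈ 4.86 kt.
5 kt < 30 kt ⇒ not rapid intensification.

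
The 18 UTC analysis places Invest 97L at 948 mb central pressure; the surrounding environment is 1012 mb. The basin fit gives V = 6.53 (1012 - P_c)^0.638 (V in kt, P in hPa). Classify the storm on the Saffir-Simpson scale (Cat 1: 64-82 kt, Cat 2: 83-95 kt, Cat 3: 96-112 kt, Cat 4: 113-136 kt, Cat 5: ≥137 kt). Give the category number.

2

ΔP = 1012 − 948 = 64 mb.
V ≈ 6.53 × 64^0.638 = 6.53 × 14.20 ≈ 93 kt.
93 kt falls in the Category 2 band.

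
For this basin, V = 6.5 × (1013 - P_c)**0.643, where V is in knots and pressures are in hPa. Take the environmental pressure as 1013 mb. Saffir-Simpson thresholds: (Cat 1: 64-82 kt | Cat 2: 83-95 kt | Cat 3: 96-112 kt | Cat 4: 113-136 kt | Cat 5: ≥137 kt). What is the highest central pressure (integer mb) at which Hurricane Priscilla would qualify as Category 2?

Category 2 begins at V = 83 kt.
Required ΔP = (83/6.5)^(1/0.643) = 12.769^1.555 ≈ 52.52 mb.
P_c ≤ 1013 − 52.52 = 960.48, so the highest integer P_c is 960 mb.

960 mb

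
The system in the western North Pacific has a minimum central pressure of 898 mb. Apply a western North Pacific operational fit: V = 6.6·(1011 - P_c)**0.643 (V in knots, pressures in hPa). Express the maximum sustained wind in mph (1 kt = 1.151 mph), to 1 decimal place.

158.8 mph

ΔP = 1011 − 898 = 113 mb.
V ≈ 6.6 × 113^0.643 = 6.6 × 20.899 ≈ 137.935 kt.
137.935 × 1.151 ≈ 158.76 mph → 158.8 mph.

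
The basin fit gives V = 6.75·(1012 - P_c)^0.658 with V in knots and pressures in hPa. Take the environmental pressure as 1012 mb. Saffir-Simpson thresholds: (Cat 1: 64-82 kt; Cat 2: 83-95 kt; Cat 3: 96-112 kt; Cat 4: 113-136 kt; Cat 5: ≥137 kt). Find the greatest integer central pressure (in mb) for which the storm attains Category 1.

981 mb

Category 1 begins at V = 64 kt.
Required ΔP = (64/6.75)^(1/0.658) = 9.481^1.520 ≈ 30.52 mb.
P_c ≤ 1012 − 30.52 = 981.48, so the highest integer P_c is 981 mb.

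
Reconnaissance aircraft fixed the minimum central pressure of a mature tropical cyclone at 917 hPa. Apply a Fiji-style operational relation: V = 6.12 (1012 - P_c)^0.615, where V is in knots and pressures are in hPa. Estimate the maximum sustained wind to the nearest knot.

ΔP = 1012 − 917 = 95 hPa.
95^0.615 ≈ 16.455.
V ≈ 6.12 × 16.455 ≈ 100.7 kt.

101 kt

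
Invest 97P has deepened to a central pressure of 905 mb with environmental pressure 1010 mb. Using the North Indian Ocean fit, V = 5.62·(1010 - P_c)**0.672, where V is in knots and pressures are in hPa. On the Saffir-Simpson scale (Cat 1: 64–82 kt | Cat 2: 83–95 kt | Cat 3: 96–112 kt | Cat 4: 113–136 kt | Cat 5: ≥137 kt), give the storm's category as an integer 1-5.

4

ΔP = 1010 − 905 = 105 mb.
V ≈ 5.62 × 105^0.672 = 5.62 × 22.82 ≈ 128 kt.
128 kt falls in the Category 4 band.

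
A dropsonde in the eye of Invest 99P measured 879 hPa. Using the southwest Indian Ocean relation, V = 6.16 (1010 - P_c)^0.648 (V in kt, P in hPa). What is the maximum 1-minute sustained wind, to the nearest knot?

ΔP = 1010 − 879 = 131 hPa.
131^0.648 ≈ 23.550.
V ≈ 6.16 × 23.550 ≈ 145.1 kt.

145 kt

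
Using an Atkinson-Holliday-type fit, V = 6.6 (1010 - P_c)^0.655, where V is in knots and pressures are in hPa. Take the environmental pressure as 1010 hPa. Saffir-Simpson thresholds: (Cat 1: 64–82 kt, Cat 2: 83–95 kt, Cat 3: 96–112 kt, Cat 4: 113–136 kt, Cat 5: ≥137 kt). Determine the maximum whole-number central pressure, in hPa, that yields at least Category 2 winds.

962 hPa

Category 2 begins at V = 83 kt.
Required ΔP = (83/6.6)^(1/0.655) = 12.576^1.527 ≈ 47.72 hPa.
P_c ≤ 1010 − 47.72 = 962.28, so the highest integer P_c is 962 hPa.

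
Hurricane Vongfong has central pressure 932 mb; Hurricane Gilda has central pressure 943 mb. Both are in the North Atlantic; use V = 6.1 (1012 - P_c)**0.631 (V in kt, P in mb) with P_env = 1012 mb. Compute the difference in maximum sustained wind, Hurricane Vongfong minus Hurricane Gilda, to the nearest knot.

9 kt

Hurricane Vongfong: ΔP = 80; V ≈ 6.1 × 80^0.631 ≈ 96.87 kt.
Hurricane Gilda: ΔP = 69; V ≈ 6.1 × 69^0.631 ≈ 88.24 kt.
Difference ≈ 96.87 − 88.24 = 8.63 → 9 kt.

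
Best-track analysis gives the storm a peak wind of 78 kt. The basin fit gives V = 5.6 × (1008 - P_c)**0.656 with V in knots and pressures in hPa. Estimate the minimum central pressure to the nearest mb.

953 mb

ΔP = (V / 5.6)^(1/0.656) = (78/5.6)^1.524.
78/5.6 = 13.929; 13.929^1.524 ≈ 55.43 mb.
P_c = 1008 − 55.43 = 952.57 ≈ 953 mb.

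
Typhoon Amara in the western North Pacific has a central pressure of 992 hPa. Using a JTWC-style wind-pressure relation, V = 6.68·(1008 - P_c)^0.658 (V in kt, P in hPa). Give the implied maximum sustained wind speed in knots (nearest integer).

ΔP = 1008 − 992 = 16 hPa.
16^0.658 ≈ 6.199.
V ≈ 6.68 × 6.199 ≈ 41.4 kt.

41 kt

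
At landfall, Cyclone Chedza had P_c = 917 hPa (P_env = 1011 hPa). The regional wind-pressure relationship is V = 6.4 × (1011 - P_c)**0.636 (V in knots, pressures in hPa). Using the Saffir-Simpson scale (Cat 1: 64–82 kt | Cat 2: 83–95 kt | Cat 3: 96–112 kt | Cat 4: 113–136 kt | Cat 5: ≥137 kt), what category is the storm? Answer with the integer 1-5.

4

ΔP = 1011 − 917 = 94 hPa.
V ≈ 6.4 × 94^0.636 = 6.4 × 17.98 ≈ 115 kt.
115 kt falls in the Category 4 band.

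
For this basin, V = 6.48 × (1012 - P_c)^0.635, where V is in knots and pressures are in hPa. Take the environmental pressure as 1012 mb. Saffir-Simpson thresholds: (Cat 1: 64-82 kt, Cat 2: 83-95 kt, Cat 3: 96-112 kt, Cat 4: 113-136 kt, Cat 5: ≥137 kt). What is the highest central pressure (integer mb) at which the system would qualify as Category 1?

Category 1 begins at V = 64 kt.
Required ΔP = (64/6.48)^(1/0.635) = 9.877^1.575 ≈ 36.84 mb.
P_c ≤ 1012 − 36.84 = 975.16, so the highest integer P_c is 975 mb.

975 mb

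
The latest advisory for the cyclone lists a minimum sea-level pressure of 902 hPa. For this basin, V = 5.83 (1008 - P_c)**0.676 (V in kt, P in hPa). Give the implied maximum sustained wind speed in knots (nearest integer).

136 kt

ΔP = 1008 − 902 = 106 hPa.
106^0.676 ≈ 23.394.
V ≈ 5.83 × 23.394 ≈ 136.4 kt.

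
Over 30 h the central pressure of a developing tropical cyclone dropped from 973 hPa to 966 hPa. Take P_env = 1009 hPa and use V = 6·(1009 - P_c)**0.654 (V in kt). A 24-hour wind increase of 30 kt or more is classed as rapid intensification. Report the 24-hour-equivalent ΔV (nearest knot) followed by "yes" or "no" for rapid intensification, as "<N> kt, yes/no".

6 kt, no

V₁: ΔP = 36, V ≈ 6 × 36^0.654 ≈ 62.51 kt.
V₂: ΔP = 43, V ≈ 6 × 43^0.654 ≈ 70.22 kt.
ΔV over 30 h = 7.71 kt → 24 h equivalent = 7.71 × 24/30 ≈ 6.17 kt.
6 kt < 30 kt ⇒ not rapid intensification.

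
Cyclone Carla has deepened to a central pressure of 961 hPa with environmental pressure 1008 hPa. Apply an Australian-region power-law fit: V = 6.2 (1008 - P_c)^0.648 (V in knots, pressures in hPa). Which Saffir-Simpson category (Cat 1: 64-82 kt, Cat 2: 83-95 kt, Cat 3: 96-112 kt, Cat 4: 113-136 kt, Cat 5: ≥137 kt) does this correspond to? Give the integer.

1

ΔP = 1008 − 961 = 47 hPa.
V ≈ 6.2 × 47^0.648 = 6.2 × 12.12 ≈ 75 kt.
75 kt falls in the Category 1 band.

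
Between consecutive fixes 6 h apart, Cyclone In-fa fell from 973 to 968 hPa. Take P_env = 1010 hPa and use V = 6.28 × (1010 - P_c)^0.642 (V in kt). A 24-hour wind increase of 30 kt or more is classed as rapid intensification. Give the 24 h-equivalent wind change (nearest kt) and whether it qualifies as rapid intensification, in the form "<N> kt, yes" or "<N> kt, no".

V₁: ΔP = 37, V ≈ 6.28 × 37^0.642 ≈ 63.79 kt.
V₂: ΔP = 42, V ≈ 6.28 × 42^0.642 ≈ 69.20 kt.
ΔV over 6 h = 5.41 kt → 24 h equivalent = 5.41 × 24/6 ≈ 21.64 kt.
22 kt < 30 kt ⇒ not rapid intensification.

22 kt, no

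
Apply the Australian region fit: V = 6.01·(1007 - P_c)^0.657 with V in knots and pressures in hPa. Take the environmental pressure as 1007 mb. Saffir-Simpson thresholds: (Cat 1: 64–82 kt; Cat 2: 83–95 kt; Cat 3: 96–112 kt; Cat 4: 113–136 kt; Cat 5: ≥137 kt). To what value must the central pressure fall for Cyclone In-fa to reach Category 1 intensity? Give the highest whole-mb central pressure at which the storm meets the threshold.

Category 1 begins at V = 64 kt.
Required ΔP = (64/6.01)^(1/0.657) = 10.649^1.522 ≈ 36.61 mb.
P_c ≤ 1007 − 36.61 = 970.39, so the highest integer P_c is 970 mb.

970 mb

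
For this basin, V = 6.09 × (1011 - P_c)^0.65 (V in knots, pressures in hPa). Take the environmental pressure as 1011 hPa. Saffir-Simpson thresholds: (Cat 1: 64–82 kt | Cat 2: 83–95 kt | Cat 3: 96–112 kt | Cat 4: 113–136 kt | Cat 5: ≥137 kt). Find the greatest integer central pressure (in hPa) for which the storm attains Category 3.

Category 3 begins at V = 96 kt.
Required ΔP = (96/6.09)^(1/0.65) = 15.764^1.538 ≈ 69.59 hPa.
P_c ≤ 1011 − 69.59 = 941.41, so the highest integer P_c is 941 hPa.

941 hPa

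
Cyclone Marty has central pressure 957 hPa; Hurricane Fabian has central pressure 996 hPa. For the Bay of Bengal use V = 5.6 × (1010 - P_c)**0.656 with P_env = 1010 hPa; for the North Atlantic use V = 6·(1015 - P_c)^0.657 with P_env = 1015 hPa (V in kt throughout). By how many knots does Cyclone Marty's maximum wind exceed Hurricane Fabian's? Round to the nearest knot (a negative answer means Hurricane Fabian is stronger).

34 kt

Cyclone Marty: ΔP = 53; V ≈ 5.6 × 53^0.656 ≈ 75.74 kt.
Hurricane Fabian: ΔP = 19; V ≈ 6 × 19^0.657 ≈ 41.52 kt.
Difference ≈ 75.74 − 41.52 = 34.22 → 34 kt.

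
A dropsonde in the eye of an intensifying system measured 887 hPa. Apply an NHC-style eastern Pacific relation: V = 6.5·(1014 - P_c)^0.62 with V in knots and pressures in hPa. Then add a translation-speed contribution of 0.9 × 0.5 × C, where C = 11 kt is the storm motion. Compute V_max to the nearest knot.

ΔP = 1014 − 887 = 127 hPa.
127^0.62 ≈ 20.154.
V ≈ 6.5 × 20.154 ≈ 131.0 kt.
Translation term: 0.9 × 0.5 × 11 = 4.95 kt.
Corrected V ≈ 135.95 kt → 136 kt.

136 kt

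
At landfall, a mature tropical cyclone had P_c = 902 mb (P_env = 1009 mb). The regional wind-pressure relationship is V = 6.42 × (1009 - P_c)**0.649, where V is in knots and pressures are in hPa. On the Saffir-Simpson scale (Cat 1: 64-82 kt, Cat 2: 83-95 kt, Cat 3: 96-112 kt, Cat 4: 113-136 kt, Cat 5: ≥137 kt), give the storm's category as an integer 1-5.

ΔP = 1009 − 902 = 107 mb.
V ≈ 6.42 × 107^0.649 = 6.42 × 20.75 ≈ 133 kt.
133 kt falls in the Category 4 band.

4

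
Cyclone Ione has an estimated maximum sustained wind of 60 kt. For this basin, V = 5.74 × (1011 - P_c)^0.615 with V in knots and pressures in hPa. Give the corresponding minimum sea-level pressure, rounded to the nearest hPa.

966 hPa

ΔP = (V / 5.74)^(1/0.615) = (60/5.74)^1.626.
60/5.74 = 10.453; 10.453^1.626 ≈ 45.43 hPa.
P_c = 1011 − 45.43 = 965.57 ≈ 966 hPa.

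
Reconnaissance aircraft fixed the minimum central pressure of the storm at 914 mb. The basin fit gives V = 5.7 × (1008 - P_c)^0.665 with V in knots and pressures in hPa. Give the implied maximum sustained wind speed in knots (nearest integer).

117 kt

ΔP = 1008 − 914 = 94 mb.
94^0.665 ≈ 20.518.
V ≈ 5.7 × 20.518 ≈ 117.0 kt.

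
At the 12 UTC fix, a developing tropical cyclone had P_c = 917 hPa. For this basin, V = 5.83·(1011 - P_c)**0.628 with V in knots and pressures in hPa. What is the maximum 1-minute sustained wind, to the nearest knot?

ΔP = 1011 − 917 = 94 hPa.
94^0.628 ≈ 17.343.
V ≈ 5.83 × 17.343 ≈ 101.1 kt.

101 kt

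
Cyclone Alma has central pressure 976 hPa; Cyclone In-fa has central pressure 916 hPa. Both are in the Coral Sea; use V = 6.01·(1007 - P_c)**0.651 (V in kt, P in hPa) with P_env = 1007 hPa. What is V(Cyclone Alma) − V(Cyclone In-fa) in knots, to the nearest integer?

Cyclone Alma: ΔP = 31; V ≈ 6.01 × 31^0.651 ≈ 56.20 kt.
Cyclone In-fa: ΔP = 91; V ≈ 6.01 × 91^0.651 ≈ 113.29 kt.
Difference ≈ 56.20 − 113.29 = -57.09 → -57 kt.

-57 kt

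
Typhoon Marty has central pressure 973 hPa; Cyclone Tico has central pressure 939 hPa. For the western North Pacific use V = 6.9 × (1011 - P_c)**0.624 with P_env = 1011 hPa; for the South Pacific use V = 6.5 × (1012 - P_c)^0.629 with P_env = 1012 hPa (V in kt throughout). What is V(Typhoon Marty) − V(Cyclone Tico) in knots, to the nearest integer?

Typhoon Marty: ΔP = 38; V ≈ 6.9 × 38^0.624 ≈ 66.78 kt.
Cyclone Tico: ΔP = 73; V ≈ 6.5 × 73^0.629 ≈ 96.59 kt.
Difference ≈ 66.78 − 96.59 = -29.81 → -30 kt.

-30 kt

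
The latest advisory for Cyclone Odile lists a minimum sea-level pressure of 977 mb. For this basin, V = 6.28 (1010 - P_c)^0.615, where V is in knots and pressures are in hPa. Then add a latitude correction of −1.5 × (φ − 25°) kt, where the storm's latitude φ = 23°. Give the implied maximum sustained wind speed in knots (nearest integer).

57 kt

ΔP = 1010 − 977 = 33 mb.
33^0.615 ≈ 8.588.
V ≈ 6.28 × 8.588 ≈ 53.9 kt.
Latitude correction: −1.5 × (23 − 25) = 3 kt.
Corrected V ≈ 56.9 kt → 57 kt.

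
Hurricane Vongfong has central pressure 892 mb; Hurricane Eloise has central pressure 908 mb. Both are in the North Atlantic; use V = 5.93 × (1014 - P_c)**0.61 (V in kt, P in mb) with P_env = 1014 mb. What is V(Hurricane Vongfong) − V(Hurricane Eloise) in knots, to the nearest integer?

9 kt

Hurricane Vongfong: ΔP = 122; V ≈ 5.93 × 122^0.61 ≈ 111.11 kt.
Hurricane Eloise: ΔP = 106; V ≈ 5.93 × 106^0.61 ≈ 101.97 kt.
Difference ≈ 111.11 − 101.97 = 9.14 → 9 kt.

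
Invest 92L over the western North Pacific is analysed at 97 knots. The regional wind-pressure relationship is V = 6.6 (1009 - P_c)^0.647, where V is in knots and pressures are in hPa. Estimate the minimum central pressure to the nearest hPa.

945 hPa

ΔP = (V / 6.6)^(1/0.647) = (97/6.6)^1.546.
97/6.6 = 14.697; 14.697^1.546 ≈ 63.69 hPa.
P_c = 1009 − 63.69 = 945.31 ≈ 945 hPa.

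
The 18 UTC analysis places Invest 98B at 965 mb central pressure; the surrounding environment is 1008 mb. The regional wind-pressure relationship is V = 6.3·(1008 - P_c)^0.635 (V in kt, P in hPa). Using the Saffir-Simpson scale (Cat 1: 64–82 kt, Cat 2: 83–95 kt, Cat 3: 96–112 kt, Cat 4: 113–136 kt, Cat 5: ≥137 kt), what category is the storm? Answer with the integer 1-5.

1

ΔP = 1008 − 965 = 43 mb.
V ≈ 6.3 × 43^0.635 = 6.3 × 10.90 ≈ 69 kt.
69 kt falls in the Category 1 band.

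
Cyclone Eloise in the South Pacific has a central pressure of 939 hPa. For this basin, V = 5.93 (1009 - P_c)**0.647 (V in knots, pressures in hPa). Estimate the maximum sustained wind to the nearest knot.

ΔP = 1009 − 939 = 70 hPa.
70^0.647 ≈ 15.624.
V ≈ 5.93 × 15.624 ≈ 92.6 kt.

93 kt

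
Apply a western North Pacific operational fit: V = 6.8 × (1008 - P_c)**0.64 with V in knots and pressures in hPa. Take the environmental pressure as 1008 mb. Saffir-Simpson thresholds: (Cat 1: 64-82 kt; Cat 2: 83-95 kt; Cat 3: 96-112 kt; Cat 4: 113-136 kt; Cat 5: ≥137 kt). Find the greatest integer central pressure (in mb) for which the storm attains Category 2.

958 mb

Category 2 begins at V = 83 kt.
Required ΔP = (83/6.8)^(1/0.64) = 12.206^1.562 ≈ 49.86 mb.
P_c ≤ 1008 − 49.86 = 958.14, so the highest integer P_c is 958 mb.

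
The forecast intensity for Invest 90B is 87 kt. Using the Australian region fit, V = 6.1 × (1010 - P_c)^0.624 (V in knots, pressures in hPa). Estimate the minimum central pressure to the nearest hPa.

939 hPa

ΔP = (V / 6.1)^(1/0.624) = (87/6.1)^1.603.
87/6.1 = 14.262; 14.262^1.603 ≈ 70.74 hPa.
P_c = 1010 − 70.74 = 939.26 ≈ 939 hPa.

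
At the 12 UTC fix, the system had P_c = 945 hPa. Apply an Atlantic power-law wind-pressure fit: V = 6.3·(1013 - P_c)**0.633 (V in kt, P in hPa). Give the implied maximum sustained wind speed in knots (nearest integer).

ΔP = 1013 − 945 = 68 hPa.
68^0.633 ≈ 14.454.
V ≈ 6.3 × 14.454 ≈ 91.1 kt.

91 kt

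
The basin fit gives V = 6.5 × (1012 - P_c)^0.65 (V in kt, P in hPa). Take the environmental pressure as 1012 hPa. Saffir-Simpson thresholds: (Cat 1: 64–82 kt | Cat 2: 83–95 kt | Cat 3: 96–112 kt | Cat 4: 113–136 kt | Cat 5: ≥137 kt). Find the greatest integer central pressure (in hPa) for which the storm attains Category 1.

Category 1 begins at V = 64 kt.
Required ΔP = (64/6.5)^(1/0.65) = 9.846^1.538 ≈ 33.74 hPa.
P_c ≤ 1012 − 33.74 = 978.26, so the highest integer P_c is 978 hPa.

978 hPa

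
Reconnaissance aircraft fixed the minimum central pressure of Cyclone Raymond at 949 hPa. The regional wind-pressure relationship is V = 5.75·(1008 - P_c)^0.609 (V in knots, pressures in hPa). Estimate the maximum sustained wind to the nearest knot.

ΔP = 1008 − 949 = 59 hPa.
59^0.609 ≈ 11.980.
V ≈ 5.75 × 11.980 ≈ 68.9 kt.

69 kt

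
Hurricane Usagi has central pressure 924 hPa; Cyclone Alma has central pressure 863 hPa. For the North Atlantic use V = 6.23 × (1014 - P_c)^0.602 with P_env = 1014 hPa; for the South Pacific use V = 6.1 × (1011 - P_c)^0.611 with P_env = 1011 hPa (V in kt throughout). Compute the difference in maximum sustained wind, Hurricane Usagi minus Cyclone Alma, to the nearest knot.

Hurricane Usagi: ΔP = 90; V ≈ 6.23 × 90^0.602 ≈ 93.53 kt.
Cyclone Alma: ΔP = 148; V ≈ 6.1 × 148^0.611 ≈ 129.23 kt.
Difference ≈ 93.53 − 129.23 = -35.70 → -36 kt.

-36 kt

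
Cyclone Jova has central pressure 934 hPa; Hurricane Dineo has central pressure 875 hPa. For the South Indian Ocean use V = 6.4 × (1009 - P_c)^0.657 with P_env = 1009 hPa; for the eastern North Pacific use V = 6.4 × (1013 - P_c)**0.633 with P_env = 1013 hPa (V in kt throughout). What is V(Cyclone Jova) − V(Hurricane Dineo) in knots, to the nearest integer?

-36 kt

Cyclone Jova: ΔP = 75; V ≈ 6.4 × 75^0.657 ≈ 109.17 kt.
Hurricane Dineo: ΔP = 138; V ≈ 6.4 × 138^0.633 ≈ 144.78 kt.
Difference ≈ 109.17 − 144.78 = -35.61 → -36 kt.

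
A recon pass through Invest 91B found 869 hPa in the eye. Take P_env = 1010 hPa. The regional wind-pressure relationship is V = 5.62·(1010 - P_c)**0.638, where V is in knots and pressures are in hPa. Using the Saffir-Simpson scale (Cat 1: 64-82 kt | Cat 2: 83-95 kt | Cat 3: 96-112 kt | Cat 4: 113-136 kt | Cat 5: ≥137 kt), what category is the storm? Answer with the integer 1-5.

4

ΔP = 1010 − 869 = 141 hPa.
V ≈ 5.62 × 141^0.638 = 5.62 × 23.51 ≈ 132 kt.
132 kt falls in the Category 4 band.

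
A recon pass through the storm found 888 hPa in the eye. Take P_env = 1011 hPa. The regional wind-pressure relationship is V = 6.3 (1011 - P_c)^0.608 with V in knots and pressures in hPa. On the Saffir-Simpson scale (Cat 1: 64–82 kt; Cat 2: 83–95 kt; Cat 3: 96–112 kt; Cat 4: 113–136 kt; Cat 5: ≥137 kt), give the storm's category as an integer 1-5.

4

ΔP = 1011 − 888 = 123 hPa.
V ≈ 6.3 × 123^0.608 = 6.3 × 18.65 ≈ 117 kt.
117 kt falls in the Category 4 band.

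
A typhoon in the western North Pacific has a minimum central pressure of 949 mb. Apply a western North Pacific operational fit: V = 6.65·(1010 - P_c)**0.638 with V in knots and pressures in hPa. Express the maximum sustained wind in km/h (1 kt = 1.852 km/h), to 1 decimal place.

ΔP = 1010 − 949 = 61 mb.
V ≈ 6.65 × 61^0.638 = 6.65 × 13.773 ≈ 91.593 kt.
91.593 × 1.852 ≈ 169.63 km/h → 169.6 km/h.

169.6 km/h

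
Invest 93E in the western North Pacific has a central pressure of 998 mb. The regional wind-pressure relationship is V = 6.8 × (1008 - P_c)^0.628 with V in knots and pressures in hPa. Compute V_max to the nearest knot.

ΔP = 1008 − 998 = 10 mb.
10^0.628 ≈ 4.246.
V ≈ 6.8 × 4.246 ≈ 28.9 kt.

29 kt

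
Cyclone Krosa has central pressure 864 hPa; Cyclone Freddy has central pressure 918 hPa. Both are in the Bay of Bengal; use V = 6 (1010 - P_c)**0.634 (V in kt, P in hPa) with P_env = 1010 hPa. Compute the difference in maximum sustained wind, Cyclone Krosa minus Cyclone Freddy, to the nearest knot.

36 kt

Cyclone Krosa: ΔP = 146; V ≈ 6 × 146^0.634 ≈ 141.37 kt.
Cyclone Freddy: ΔP = 92; V ≈ 6 × 92^0.634 ≈ 105.49 kt.
Difference ≈ 141.37 − 105.49 = 35.88 → 36 kt.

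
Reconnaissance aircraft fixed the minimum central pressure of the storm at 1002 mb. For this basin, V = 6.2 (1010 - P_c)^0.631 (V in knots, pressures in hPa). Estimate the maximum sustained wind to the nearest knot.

ΔP = 1010 − 1002 = 8 mb.
8^0.631 ≈ 3.714.
V ≈ 6.2 × 3.714 ≈ 23.0 kt.

23 kt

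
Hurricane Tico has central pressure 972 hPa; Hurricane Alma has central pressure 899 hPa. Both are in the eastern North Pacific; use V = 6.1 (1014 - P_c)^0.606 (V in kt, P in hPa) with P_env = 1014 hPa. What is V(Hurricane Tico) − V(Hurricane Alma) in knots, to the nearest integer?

-49 kt

Hurricane Tico: ΔP = 42; V ≈ 6.1 × 42^0.606 ≈ 58.75 kt.
Hurricane Alma: ΔP = 115; V ≈ 6.1 × 115^0.606 ≈ 108.17 kt.
Difference ≈ 58.75 − 108.17 = -49.42 → -49 kt.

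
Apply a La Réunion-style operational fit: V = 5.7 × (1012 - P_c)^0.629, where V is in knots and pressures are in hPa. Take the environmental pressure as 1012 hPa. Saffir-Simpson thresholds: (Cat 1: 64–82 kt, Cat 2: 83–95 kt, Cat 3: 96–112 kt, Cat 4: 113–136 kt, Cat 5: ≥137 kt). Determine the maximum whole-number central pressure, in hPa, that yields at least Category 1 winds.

965 hPa

Category 1 begins at V = 64 kt.
Required ΔP = (64/5.7)^(1/0.629) = 11.228^1.590 ≈ 46.75 hPa.
P_c ≤ 1012 − 46.75 = 965.25, so the highest integer P_c is 965 hPa.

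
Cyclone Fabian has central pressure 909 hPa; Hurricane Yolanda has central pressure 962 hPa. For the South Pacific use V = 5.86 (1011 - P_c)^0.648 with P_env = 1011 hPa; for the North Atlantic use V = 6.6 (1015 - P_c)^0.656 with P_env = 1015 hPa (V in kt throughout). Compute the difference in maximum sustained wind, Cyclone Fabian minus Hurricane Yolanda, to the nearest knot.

Cyclone Fabian: ΔP = 102; V ≈ 5.86 × 102^0.648 ≈ 117.35 kt.
Hurricane Yolanda: ΔP = 53; V ≈ 6.6 × 53^0.656 ≈ 89.26 kt.
Difference ≈ 117.35 − 89.26 = 28.09 → 28 kt.

28 kt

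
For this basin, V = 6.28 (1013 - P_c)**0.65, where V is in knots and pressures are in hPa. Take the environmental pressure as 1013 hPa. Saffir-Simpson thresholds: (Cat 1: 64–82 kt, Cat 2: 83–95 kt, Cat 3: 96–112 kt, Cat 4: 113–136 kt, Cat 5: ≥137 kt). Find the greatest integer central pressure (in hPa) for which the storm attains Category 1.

977 hPa

Category 1 begins at V = 64 kt.
Required ΔP = (64/6.28)^(1/0.65) = 10.191^1.538 ≈ 35.57 hPa.
P_c ≤ 1013 − 35.57 = 977.43, so the highest integer P_c is 977 hPa.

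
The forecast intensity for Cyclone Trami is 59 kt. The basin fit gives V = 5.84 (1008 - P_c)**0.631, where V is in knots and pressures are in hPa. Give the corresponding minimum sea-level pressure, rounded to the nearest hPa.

ΔP = (V / 5.84)^(1/0.631) = (59/5.84)^1.585.
59/5.84 = 10.103; 10.103^1.585 ≈ 39.07 hPa.
P_c = 1008 − 39.07 = 968.93 ≈ 969 hPa.

969 hPa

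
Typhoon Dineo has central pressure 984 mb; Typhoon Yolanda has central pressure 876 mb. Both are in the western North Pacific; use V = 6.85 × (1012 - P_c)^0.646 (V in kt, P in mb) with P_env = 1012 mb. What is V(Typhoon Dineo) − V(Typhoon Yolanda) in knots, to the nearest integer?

Typhoon Dineo: ΔP = 28; V ≈ 6.85 × 28^0.646 ≈ 58.96 kt.
Typhoon Yolanda: ΔP = 136; V ≈ 6.85 × 136^0.646 ≈ 163.67 kt.
Difference ≈ 58.96 − 163.67 = -104.71 → -105 kt.

-105 kt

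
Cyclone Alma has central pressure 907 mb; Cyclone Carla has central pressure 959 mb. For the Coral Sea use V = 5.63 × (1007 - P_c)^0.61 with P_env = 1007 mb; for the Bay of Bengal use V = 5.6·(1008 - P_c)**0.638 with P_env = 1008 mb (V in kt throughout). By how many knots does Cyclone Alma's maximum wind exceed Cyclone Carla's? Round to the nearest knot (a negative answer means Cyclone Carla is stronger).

Cyclone Alma: ΔP = 100; V ≈ 5.63 × 100^0.61 ≈ 93.43 kt.
Cyclone Carla: ΔP = 49; V ≈ 5.6 × 49^0.638 ≈ 67.07 kt.
Difference ≈ 93.43 − 67.07 = 26.36 → 26 kt.

26 kt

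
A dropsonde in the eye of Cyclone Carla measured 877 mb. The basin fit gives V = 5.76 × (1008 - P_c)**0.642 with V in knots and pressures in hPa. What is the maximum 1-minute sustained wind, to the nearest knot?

132 kt

ΔP = 1008 − 877 = 131 mb.
131^0.642 ≈ 22.871.
V ≈ 5.76 × 22.871 ≈ 131.7 kt.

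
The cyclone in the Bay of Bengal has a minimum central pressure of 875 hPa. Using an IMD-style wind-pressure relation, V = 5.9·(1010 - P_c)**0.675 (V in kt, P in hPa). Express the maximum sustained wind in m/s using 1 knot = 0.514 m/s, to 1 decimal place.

83.1 m/s

ΔP = 1010 − 875 = 135 hPa.
V ≈ 5.9 × 135^0.675 = 5.9 × 27.414 ≈ 161.744 kt.
161.744 × 0.514 ≈ 83.14 m/s → 83.1 m/s.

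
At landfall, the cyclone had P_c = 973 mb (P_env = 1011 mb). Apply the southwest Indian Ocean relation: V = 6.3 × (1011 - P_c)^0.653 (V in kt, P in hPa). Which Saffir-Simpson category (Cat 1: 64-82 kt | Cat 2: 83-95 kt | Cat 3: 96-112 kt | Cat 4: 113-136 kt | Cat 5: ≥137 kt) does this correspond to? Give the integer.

ΔP = 1011 − 973 = 38 mb.
V ≈ 6.3 × 38^0.653 = 6.3 × 10.75 ≈ 68 kt.
68 kt falls in the Category 1 band.

1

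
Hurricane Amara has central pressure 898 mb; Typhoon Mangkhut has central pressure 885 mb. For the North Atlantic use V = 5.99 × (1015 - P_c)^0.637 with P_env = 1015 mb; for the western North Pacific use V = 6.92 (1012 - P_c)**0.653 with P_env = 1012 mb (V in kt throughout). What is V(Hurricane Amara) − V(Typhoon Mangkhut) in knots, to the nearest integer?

-39 kt

Hurricane Amara: ΔP = 117; V ≈ 5.99 × 117^0.637 ≈ 124.41 kt.
Typhoon Mangkhut: ΔP = 127; V ≈ 6.92 × 127^0.653 ≈ 163.64 kt.
Difference ≈ 124.41 − 163.64 = -39.23 → -39 kt.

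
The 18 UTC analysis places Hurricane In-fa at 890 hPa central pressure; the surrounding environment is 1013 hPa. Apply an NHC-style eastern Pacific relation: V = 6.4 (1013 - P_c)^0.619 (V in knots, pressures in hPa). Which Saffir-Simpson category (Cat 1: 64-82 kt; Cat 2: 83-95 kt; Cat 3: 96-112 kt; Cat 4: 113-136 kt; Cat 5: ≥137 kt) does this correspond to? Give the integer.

4

ΔP = 1013 − 890 = 123 hPa.
V ≈ 6.4 × 123^0.619 = 6.4 × 19.66 ≈ 126 kt.
126 kt falls in the Category 4 band.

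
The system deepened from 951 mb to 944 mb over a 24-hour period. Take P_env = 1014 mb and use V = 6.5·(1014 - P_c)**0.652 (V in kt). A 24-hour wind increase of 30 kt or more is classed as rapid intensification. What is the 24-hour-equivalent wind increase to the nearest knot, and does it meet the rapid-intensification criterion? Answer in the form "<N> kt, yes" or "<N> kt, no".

V₁: ΔP = 63, V ≈ 6.5 × 63^0.652 ≈ 96.85 kt.
V₂: ΔP = 70, V ≈ 6.5 × 70^0.652 ≈ 103.73 kt.
ΔV over 24 h = 6.88 kt → 24 h equivalent = 6.88 × 24/24 ≈ 6.88 kt.
7 kt < 30 kt ⇒ not rapid intensification.

7 kt, no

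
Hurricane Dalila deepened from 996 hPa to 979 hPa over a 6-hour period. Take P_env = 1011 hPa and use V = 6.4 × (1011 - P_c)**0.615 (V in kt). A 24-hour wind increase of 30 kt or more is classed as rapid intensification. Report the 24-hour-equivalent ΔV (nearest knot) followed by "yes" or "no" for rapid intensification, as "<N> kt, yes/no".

V₁: ΔP = 15, V ≈ 6.4 × 15^0.615 ≈ 33.84 kt.
V₂: ΔP = 32, V ≈ 6.4 × 32^0.615 ≈ 53.93 kt.
ΔV over 6 h = 20.09 kt → 24 h equivalent = 20.09 × 24/6 ≈ 80.36 kt.
80 kt ≥ 30 kt ⇒ rapid intensification.

80 kt, yes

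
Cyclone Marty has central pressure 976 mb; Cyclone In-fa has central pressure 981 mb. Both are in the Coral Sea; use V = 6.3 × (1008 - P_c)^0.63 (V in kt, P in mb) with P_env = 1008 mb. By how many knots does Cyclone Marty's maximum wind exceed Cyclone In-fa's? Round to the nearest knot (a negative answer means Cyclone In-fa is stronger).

6 kt

Cyclone Marty: ΔP = 32; V ≈ 6.3 × 32^0.63 ≈ 55.92 kt.
Cyclone In-fa: ΔP = 27; V ≈ 6.3 × 27^0.63 ≈ 50.25 kt.
Difference ≈ 55.92 − 50.25 = 5.67 → 6 kt.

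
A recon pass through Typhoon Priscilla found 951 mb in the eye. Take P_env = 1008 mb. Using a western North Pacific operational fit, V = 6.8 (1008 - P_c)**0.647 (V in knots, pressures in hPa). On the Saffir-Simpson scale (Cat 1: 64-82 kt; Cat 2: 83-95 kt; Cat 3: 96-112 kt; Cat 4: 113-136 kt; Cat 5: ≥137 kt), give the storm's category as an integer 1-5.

2

ΔP = 1008 − 951 = 57 mb.
V ≈ 6.8 × 57^0.647 = 6.8 × 13.68 ≈ 93 kt.
93 kt falls in the Category 2 band.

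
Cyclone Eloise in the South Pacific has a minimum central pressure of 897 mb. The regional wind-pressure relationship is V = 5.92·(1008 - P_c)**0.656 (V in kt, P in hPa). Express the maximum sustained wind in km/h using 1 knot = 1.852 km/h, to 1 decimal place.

240.8 km/h

ΔP = 1008 − 897 = 111 mb.
V ≈ 5.92 × 111^0.656 = 5.92 × 21.965 ≈ 130.033 kt.
130.033 × 1.852 ≈ 240.82 km/h → 240.8 km/h.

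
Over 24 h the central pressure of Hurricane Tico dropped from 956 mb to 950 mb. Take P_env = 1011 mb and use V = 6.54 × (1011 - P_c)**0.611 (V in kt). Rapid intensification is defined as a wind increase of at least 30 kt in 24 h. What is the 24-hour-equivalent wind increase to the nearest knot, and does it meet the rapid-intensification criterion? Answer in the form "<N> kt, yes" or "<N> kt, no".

V₁: ΔP = 55, V ≈ 6.54 × 55^0.611 ≈ 75.67 kt.
V₂: ΔP = 61, V ≈ 6.54 × 61^0.611 ≈ 80.61 kt.
ΔV over 24 h = 4.94 kt → 24 h equivalent = 4.94 × 24/24 ≈ 4.94 kt.
5 kt < 30 kt ⇒ not rapid intensification.

5 kt, no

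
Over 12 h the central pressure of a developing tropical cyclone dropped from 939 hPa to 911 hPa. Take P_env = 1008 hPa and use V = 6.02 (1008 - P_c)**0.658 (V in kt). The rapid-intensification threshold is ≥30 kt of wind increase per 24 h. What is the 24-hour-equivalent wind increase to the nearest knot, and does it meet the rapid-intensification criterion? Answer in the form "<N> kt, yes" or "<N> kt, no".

49 kt, yes

V₁: ΔP = 69, V ≈ 6.02 × 69^0.658 ≈ 97.62 kt.
V₂: ΔP = 97, V ≈ 6.02 × 97^0.658 ≈ 122.15 kt.
ΔV over 12 h = 24.53 kt → 24 h equivalent = 24.53 × 24/12 ≈ 49.06 kt.
49 kt ≥ 30 kt ⇒ rapid intensification.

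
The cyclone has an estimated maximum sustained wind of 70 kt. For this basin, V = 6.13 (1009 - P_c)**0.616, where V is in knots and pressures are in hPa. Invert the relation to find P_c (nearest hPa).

957 hPa

ΔP = (V / 6.13)^(1/0.616) = (70/6.13)^1.623.
70/6.13 = 11.419; 11.419^1.623 ≈ 52.11 hPa.
P_c = 1009 − 52.11 = 956.89 ≈ 957 hPa.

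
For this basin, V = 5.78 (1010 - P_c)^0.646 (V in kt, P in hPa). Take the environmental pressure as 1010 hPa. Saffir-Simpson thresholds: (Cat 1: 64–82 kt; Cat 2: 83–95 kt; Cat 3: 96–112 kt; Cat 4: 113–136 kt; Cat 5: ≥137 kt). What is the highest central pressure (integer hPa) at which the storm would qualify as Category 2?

Category 2 begins at V = 83 kt.
Required ΔP = (83/5.78)^(1/0.646) = 14.360^1.548 ≈ 61.84 hPa.
P_c ≤ 1010 − 61.84 = 948.16, so the highest integer P_c is 948 hPa.

948 hPa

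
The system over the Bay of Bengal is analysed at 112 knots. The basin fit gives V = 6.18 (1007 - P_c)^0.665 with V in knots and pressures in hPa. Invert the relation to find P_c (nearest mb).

929 mb

ΔP = (V / 6.18)^(1/0.665) = (112/6.18)^1.504.
112/6.18 = 18.123; 18.123^1.504 ≈ 78.00 mb.
P_c = 1007 − 78.00 = 929.00 ≈ 929 mb.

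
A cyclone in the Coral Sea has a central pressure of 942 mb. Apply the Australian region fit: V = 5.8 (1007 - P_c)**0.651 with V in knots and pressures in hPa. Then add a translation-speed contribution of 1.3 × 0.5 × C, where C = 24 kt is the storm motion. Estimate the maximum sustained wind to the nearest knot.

103 kt

ΔP = 1007 − 942 = 65 mb.
65^0.651 ≈ 15.143.
V ≈ 5.8 × 15.143 ≈ 87.8 kt.
Translation term: 1.3 × 0.5 × 24 = 15.6 kt.
Corrected V ≈ 103.4 kt → 103 kt.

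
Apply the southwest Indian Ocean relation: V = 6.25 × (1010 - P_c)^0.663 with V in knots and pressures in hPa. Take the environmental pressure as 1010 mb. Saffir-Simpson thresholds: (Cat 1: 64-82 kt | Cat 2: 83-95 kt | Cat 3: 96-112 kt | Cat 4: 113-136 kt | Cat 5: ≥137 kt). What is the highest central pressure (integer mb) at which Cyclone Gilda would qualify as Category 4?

931 mb

Category 4 begins at V = 113 kt.
Required ΔP = (113/6.25)^(1/0.663) = 18.080^1.508 ≈ 78.75 mb.
P_c ≤ 1010 − 78.75 = 931.25, so the highest integer P_c is 931 mb.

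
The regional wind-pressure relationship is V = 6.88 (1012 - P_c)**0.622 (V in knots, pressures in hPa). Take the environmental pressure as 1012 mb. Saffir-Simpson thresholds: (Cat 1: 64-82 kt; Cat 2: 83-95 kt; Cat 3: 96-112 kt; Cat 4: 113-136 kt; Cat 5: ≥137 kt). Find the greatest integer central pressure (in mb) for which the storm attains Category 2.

957 mb

Category 2 begins at V = 83 kt.
Required ΔP = (83/6.88)^(1/0.622) = 12.064^1.608 ≈ 54.79 mb.
P_c ≤ 1012 − 54.79 = 957.21, so the highest integer P_c is 957 mb.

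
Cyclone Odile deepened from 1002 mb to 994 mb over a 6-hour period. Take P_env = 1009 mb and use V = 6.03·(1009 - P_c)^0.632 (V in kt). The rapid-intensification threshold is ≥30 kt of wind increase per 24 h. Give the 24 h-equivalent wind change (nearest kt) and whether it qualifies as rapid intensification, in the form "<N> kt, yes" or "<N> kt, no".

V₁: ΔP = 7, V ≈ 6.03 × 7^0.632 ≈ 20.63 kt.
V₂: ΔP = 15, V ≈ 6.03 × 15^0.632 ≈ 33.39 kt.
ΔV over 6 h = 12.76 kt → 24 h equivalent = 12.76 × 24/6 ≈ 51.04 kt.
51 kt ≥ 30 kt ⇒ rapid intensification.

51 kt, yes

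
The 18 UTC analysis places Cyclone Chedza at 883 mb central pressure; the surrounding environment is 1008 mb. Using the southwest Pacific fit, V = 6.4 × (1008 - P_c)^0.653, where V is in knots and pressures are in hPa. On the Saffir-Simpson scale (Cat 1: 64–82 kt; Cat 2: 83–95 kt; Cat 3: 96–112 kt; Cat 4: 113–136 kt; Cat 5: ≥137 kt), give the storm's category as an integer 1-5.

ΔP = 1008 − 883 = 125 mb.
V ≈ 6.4 × 125^0.653 = 6.4 × 23.40 ≈ 150 kt.
150 kt falls in the Category 5 band.

5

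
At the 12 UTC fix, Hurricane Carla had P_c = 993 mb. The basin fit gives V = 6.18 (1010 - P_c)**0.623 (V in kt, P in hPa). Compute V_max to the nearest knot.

ΔP = 1010 − 993 = 17 mb.
17^0.623 ≈ 5.842.
V ≈ 6.18 × 5.842 ≈ 36.1 kt.

36 kt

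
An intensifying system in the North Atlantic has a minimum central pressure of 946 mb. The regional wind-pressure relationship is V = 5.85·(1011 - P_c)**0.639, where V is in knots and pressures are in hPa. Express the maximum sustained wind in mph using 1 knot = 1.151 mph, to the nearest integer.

97 mph

ΔP = 1011 − 946 = 65 mb.
V ≈ 5.85 × 65^0.639 = 5.85 × 14.403 ≈ 84.257 kt.
84.257 × 1.151 ≈ 96.98 mph → 97 mph.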